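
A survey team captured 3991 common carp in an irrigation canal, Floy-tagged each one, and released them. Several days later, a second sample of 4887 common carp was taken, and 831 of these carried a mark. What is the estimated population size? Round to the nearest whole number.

N ≈ 23,471

If marked individuals mix randomly, R/C ≈ M/N, giving N ≈ M·C/R.
N = (3991 × 4887) / 831 = 19504017 / 831 ≈ 23470.5 → 23471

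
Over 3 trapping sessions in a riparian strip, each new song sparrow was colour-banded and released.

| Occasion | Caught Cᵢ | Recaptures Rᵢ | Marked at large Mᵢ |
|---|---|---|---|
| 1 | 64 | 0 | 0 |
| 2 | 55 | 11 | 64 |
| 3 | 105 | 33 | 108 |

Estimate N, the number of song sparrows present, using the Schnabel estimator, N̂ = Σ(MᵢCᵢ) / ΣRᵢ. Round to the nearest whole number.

Σ MᵢCᵢ = 0·64 + 64·55 + 108·105 = 0 + 3520 + 11340 = 14860
Σ Rᵢ = 0 + 11 + 33 = 44
N̂ = 14860 / 44 ≈ 337.7 → 338

N ≈ 338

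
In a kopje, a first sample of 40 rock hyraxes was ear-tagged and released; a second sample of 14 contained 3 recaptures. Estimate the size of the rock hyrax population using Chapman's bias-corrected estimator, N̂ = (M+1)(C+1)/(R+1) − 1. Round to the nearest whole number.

N ≈ 153

N̂ = (40+1)(14+1)/(3+1) − 1 = 41·15/4 − 1
= 615/4 − 1 ≈ 153.8 − 1 ≈ 152.8 → 153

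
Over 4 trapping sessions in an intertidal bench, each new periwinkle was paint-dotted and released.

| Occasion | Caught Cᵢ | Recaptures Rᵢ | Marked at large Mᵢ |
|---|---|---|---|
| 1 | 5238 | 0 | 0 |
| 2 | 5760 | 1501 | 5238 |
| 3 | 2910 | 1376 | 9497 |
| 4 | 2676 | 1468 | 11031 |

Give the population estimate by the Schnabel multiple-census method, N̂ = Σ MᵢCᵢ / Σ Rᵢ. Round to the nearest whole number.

N ≈ 20,098

Σ MᵢCᵢ = 0·5238 + 5238·5760 + 9497·2910 + 11031·2676 = 0 + 30170880 + 27636270 + 29518956 = 87326106
Σ Rᵢ = 0 + 1501 + 1376 + 1468 = 4345
N̂ = 87326106 / 4345 ≈ 20098.1 → 20098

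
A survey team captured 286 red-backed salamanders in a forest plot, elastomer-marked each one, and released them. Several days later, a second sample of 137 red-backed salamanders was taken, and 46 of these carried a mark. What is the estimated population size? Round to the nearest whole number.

N ≈ 852

Lincoln-Petersen assumes M/N = R/C, so N = M·C / R.
N = (286 × 137) / 46 = 39182 / 46 ≈ 851.8 → 852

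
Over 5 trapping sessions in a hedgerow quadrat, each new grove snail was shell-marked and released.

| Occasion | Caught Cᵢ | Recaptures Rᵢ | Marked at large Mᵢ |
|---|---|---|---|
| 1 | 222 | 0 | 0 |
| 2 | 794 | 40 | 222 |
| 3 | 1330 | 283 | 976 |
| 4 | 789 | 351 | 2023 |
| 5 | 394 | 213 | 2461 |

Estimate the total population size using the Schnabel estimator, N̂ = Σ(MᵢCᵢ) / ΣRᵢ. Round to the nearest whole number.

N ≈ 4555

Σ MᵢCᵢ = 0·222 + 222·794 + 976·1330 + 2023·789 + 2461·394 = 0 + 176268 + 1298080 + 1596147 + 969634 = 4040129
Σ Rᵢ = 0 + 40 + 283 + 351 + 213 = 887
N̂ = 4040129 / 887 ≈ 4554.8 → 4555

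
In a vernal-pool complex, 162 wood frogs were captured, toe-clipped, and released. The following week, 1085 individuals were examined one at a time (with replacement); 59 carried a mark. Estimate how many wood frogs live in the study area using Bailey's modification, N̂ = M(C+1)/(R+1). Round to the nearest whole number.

N̂ = 162·(1085+1)/(59+1) = 162·1086/60 = 175932/60 ≈ 2932.2 → 2932

N ≈ 2932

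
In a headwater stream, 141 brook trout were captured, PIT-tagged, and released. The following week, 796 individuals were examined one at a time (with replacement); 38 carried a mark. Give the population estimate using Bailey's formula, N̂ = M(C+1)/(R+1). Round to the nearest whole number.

N̂ = 141·(796+1)/(38+1) = 141·797/39 = 112377/39 ≈ 2881.46 → 2881

N ≈ 2881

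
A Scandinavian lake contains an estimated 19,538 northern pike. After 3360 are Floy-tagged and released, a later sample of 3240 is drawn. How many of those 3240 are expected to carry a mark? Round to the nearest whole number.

expected recaptures ≈ 557

The marked fraction of the population is 3360/19538, so in a sample of 3240 expect C·(M/N) marked.
E[R] = 3360 × 3240 / 19538 = 10886400 / 19538 ≈ 557.2 → 557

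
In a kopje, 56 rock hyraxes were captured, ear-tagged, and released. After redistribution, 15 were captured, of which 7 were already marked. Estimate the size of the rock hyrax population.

If marked individuals mix randomly, R/C ≈ M/N, giving N ≈ M·C/R.
N = (56 × 15) / 7 = 840 / 7 = 120

N = 120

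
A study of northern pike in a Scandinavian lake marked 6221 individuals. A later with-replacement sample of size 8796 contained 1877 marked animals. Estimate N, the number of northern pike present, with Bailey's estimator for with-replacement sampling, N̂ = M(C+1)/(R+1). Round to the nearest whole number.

N̂ = 6221·(8796+1)/(1877+1) = 6221·8797/1878 = 54726137/1878 ≈ 29140.6 → 29141

N ≈ 29,141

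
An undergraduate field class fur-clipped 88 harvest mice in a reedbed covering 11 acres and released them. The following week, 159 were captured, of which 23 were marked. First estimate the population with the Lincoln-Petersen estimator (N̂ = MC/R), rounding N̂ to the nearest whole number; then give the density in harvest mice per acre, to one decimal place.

N̂ = 88·159/23 = 13992/23 ≈ 608.3 → 608
Density = N̂ / area = 608 / 11 ≈ 55.27 → 55.3 per acre

density ≈ 55.3 harvest mice per acre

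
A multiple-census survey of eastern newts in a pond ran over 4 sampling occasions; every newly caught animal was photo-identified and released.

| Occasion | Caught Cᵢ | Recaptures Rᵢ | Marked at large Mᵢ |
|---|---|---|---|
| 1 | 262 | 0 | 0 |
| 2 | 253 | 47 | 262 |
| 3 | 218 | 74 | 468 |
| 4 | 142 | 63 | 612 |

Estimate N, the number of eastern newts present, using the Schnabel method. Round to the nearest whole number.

N ≈ 1387

Σ MᵢCᵢ = 0·262 + 262·253 + 468·218 + 612·142 = 0 + 66286 + 102024 + 86904 = 255214
Σ Rᵢ = 0 + 47 + 74 + 63 = 184
N̂ = 255214 / 184 ≈ 1387.0 → 1387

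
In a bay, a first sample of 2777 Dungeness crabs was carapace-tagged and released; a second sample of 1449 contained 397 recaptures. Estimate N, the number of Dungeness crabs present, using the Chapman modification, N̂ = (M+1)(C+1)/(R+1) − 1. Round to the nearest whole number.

N̂ = (2777+1)(1449+1)/(397+1) − 1 = 2778·1450/398 − 1
= 4028100/398 − 1 ≈ 10120.9 − 1 ≈ 10119.9 → 10120

N ≈ 10,120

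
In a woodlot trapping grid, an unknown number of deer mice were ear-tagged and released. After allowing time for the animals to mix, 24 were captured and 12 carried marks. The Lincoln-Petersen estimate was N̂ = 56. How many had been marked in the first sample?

From N = M·C/R: M = N·R / C = 56·12 / 24 = 672 / 24 = 28.

M = 28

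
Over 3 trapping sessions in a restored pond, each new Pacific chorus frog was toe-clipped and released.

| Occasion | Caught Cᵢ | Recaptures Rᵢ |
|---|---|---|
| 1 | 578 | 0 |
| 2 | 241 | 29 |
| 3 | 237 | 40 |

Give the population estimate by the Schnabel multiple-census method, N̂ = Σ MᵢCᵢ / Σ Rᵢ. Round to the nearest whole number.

N ≈ 4732

Marked at large before each occasion: Mᵢ = Σⱼ<ᵢ (Cⱼ − Rⱼ) → M1=0, M2=578, M3=790
Σ MᵢCᵢ = 0·578 + 578·241 + 790·237 = 0 + 139298 + 187230 = 326528
Σ Rᵢ = 0 + 29 + 40 = 69
N̂ = 326528 / 69 ≈ 4732.3 → 4732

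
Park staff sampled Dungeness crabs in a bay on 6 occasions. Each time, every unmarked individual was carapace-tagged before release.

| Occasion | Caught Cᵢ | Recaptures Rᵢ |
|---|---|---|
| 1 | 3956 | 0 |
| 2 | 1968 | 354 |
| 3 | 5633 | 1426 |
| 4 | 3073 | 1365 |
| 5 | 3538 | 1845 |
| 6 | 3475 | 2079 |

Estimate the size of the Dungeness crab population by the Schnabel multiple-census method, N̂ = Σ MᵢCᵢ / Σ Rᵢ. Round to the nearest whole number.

N ≈ 22,016

Marked at large before each occasion: Mᵢ = Σⱼ<ᵢ (Cⱼ − Rⱼ) → M1=0, M2=3956, M3=5570, M4=9777, M5=11485, M6=13178
Σ MᵢCᵢ = 0·3956 + 3956·1968 + 5570·5633 + 9777·3073 + 11485·3538 + 13178·3475 = 0 + 7785408 + 31375810 + 30044721 + 40633930 + 45793550 = 155633419
Σ Rᵢ = 0 + 354 + 1426 + 1365 + 1845 + 2079 = 7069
N̂ = 155633419 / 7069 ≈ 22016.3 → 22016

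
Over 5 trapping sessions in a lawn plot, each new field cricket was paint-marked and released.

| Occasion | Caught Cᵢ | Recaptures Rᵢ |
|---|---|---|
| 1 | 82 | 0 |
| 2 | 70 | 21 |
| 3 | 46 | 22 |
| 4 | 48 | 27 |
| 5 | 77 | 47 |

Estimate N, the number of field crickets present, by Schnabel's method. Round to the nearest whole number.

N ≈ 280

Marked at large before each occasion: Mᵢ = Σⱼ<ᵢ (Cⱼ − Rⱼ) → M1=0, M2=82, M3=131, M4=155, M5=176
Σ MᵢCᵢ = 0·82 + 82·70 + 131·46 + 155·48 + 176·77 = 0 + 5740 + 6026 + 7440 + 13552 = 32758
Σ Rᵢ = 0 + 21 + 22 + 27 + 47 = 117
N̂ = 32758 / 117 ≈ 280.0 → 280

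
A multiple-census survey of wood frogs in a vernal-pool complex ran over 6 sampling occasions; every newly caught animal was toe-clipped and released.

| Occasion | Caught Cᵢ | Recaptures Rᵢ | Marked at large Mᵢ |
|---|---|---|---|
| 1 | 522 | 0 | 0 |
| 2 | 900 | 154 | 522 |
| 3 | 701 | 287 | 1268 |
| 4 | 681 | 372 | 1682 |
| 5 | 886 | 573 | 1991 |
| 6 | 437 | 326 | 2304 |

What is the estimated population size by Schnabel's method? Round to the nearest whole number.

Σ MᵢCᵢ = 0·522 + 522·900 + 1268·701 + 1682·681 + 1991·886 + 2304·437 = 0 + 469800 + 888868 + 1145442 + 1764026 + 1006848 = 5274984
Σ Rᵢ = 0 + 154 + 287 + 372 + 573 + 326 = 1712
N̂ = 5274984 / 1712 ≈ 3081.2 → 3081

N ≈ 3081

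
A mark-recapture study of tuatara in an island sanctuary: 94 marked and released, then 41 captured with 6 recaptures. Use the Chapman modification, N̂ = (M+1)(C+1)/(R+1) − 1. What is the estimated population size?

N = 569

N̂ = (94+1)(41+1)/(6+1) − 1 = 95·42/7 − 1
= 3990/7 − 1 = 570 − 1 = 569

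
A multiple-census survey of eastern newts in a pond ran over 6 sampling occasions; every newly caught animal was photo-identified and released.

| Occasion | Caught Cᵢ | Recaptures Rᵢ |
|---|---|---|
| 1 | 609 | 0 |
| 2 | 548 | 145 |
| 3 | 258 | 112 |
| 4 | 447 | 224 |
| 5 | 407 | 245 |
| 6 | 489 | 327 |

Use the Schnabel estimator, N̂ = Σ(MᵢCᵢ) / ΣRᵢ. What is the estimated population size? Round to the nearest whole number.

Marked at large before each occasion: Mᵢ = Σⱼ<ᵢ (Cⱼ − Rⱼ) → M1=0, M2=609, M3=1012, M4=1158, M5=1381, M6=1543
Σ MᵢCᵢ = 0·609 + 609·548 + 1012·258 + 1158·447 + 1381·407 + 1543·489 = 0 + 333732 + 261096 + 517626 + 562067 + 754527 = 2429048
Σ Rᵢ = 0 + 145 + 112 + 224 + 245 + 327 = 1053
N̂ = 2429048 / 1053 ≈ 2306.8 → 2307

N ≈ 2307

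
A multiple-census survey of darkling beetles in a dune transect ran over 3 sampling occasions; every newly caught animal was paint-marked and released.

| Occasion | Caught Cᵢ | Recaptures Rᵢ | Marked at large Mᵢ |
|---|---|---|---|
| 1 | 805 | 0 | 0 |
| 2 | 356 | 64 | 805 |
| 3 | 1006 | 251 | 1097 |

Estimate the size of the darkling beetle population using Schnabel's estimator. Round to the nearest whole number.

N ≈ 4413

Σ MᵢCᵢ = 0·805 + 805·356 + 1097·1006 = 0 + 286580 + 1103582 = 1390162
Σ Rᵢ = 0 + 64 + 251 = 315
N̂ = 1390162 / 315 ≈ 4413.2 → 4413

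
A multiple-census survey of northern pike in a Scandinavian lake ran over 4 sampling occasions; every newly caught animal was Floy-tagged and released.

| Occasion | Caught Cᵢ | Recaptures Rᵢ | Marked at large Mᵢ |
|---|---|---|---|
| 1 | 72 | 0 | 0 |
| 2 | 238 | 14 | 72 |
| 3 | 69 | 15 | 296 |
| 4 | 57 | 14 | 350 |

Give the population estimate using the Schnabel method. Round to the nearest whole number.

N ≈ 1337

Σ MᵢCᵢ = 0·72 + 72·238 + 296·69 + 350·57 = 0 + 17136 + 20424 + 19950 = 57510
Σ Rᵢ = 0 + 14 + 15 + 14 = 43
N̂ = 57510 / 43 ≈ 1337.4 → 1337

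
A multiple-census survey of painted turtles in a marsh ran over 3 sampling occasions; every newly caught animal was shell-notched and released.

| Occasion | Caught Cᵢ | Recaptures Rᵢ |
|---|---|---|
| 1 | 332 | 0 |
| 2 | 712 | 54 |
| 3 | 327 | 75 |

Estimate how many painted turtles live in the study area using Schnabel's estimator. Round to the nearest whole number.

N ≈ 4342

Marked at large before each occasion: Mᵢ = Σⱼ<ᵢ (Cⱼ − Rⱼ) → M1=0, M2=332, M3=990
Σ MᵢCᵢ = 0·332 + 332·712 + 990·327 = 0 + 236384 + 323730 = 560114
Σ Rᵢ = 0 + 54 + 75 = 129
N̂ = 560114 / 129 ≈ 4342.0 → 4342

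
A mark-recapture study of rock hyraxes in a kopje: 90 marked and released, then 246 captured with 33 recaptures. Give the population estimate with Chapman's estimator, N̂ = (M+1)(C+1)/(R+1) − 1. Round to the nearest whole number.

N̂ = (90+1)(246+1)/(33+1) − 1 = 91·247/34 − 1
= 22477/34 − 1 ≈ 661.1 − 1 ≈ 660.1 → 660

N ≈ 660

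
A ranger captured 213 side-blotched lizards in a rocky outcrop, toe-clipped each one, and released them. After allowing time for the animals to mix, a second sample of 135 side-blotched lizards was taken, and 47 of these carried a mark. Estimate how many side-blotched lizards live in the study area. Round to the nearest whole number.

N ≈ 612

N = (213 × 135) / 47 = 28755 / 47 ≈ 611.8 → 612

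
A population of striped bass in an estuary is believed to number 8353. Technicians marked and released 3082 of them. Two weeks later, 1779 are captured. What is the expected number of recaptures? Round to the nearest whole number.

The marked fraction of the population is 3082/8353, so in a sample of 1779 expect C·(M/N) marked.
E[R] = 3082 × 1779 / 8353 = 5482878 / 8353 ≈ 656.4 → 656

expected recaptures ≈ 656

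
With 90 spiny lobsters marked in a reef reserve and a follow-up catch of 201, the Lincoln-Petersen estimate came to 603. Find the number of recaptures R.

R = 30

From N = M·C/R: R = M·C / N = 90·201 / 603 = 18090 / 603 = 30.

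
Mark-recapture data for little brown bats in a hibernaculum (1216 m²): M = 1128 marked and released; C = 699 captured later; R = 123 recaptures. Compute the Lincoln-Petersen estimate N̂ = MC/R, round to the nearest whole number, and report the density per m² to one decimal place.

N̂ = 1128·699/123 = 788472/123 ≈ 6410.3 → 6410
Density = N̂ / area = 6410 / 1216 ≈ 5.27 → 5.3 per m²

density ≈ 5.3 little brown bats per m²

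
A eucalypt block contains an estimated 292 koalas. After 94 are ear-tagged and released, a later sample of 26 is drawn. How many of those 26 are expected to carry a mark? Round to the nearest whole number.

Expected recaptures E[R] = M·C / N.
E[R] = 94 × 26 / 292 = 2444 / 292 ≈ 8.4 → 8

expected recaptures ≈ 8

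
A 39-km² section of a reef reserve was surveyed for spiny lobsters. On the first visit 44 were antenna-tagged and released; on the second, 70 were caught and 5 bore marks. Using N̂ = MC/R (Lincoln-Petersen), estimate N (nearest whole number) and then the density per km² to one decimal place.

density ≈ 15.8 spiny lobsters per km²

N̂ = 44·70/5 = 3080/5 = 616
Density = N̂ / area = 616 / 39 ≈ 15.79 → 15.8 per km²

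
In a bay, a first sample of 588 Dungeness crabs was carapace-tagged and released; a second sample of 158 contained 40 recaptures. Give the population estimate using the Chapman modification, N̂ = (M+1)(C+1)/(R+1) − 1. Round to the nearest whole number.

N̂ = (588+1)(158+1)/(40+1) − 1 = 589·159/41 − 1
= 93651/41 − 1 ≈ 2284.2 − 1 ≈ 2283.2 → 2283

N ≈ 2283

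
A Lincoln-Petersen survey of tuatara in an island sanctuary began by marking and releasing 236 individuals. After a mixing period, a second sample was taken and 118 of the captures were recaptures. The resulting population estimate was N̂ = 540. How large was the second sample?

From N = M·C/R: C = N·R / M = 540·118 / 236 = 63720 / 236 = 270.

C = 270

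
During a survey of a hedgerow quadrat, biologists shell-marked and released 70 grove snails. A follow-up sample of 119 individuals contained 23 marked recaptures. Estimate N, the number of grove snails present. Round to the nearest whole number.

The marked fraction in the recapture sample should equal the marked fraction in the population: 23/119 = 70/N.
N = (70 × 119) / 23 = 8330 / 23 ≈ 362.2 → 362

N ≈ 362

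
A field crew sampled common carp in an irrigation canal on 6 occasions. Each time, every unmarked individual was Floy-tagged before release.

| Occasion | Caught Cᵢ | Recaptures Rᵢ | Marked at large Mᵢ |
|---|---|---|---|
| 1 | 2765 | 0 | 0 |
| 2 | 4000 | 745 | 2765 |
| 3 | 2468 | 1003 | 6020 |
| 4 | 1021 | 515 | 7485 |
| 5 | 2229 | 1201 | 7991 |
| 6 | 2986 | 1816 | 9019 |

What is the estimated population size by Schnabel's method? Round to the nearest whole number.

N ≈ 14,830

Σ MᵢCᵢ = 0·2765 + 2765·4000 + 6020·2468 + 7485·1021 + 7991·2229 + 9019·2986 = 0 + 11060000 + 14857360 + 7642185 + 17811939 + 26930734 = 78302218
Σ Rᵢ = 0 + 745 + 1003 + 515 + 1201 + 1816 = 5280
N̂ = 78302218 / 5280 ≈ 14830.0 → 14830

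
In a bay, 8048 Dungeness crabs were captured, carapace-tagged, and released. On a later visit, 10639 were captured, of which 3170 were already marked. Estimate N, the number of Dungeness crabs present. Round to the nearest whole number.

N = (8048 × 10639) / 3170 = 85622672 / 3170 ≈ 27010.3 → 27010

N ≈ 27,010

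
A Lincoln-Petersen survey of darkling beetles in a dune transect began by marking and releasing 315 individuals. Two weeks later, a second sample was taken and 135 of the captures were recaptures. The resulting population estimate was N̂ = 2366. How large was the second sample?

C = 1014

From N = M·C/R: C = N·R / M = 2366·135 / 315 = 319410 / 315 = 1014.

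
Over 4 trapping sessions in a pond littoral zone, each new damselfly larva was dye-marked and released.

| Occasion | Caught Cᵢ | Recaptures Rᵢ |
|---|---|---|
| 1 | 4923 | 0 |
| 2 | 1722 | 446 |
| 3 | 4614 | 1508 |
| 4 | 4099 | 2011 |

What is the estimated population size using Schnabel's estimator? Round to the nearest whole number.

N ≈ 18,971

Marked at large before each occasion: Mᵢ = Σⱼ<ᵢ (Cⱼ − Rⱼ) → M1=0, M2=4923, M3=6199, M4=9305
Σ MᵢCᵢ = 0·4923 + 4923·1722 + 6199·4614 + 9305·4099 = 0 + 8477406 + 28602186 + 38141195 = 75220787
Σ Rᵢ = 0 + 446 + 1508 + 2011 = 3965
N̂ = 75220787 / 3965 ≈ 18971.2 → 18971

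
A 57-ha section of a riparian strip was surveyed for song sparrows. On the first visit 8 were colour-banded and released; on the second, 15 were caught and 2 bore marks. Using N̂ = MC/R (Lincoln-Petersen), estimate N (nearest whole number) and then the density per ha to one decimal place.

N̂ = 8·15/2 = 120/2 = 60
Density = N̂ / area = 60 / 57 ≈ 1.05 → 1.1 per ha

density ≈ 1.1 song sparrows per ha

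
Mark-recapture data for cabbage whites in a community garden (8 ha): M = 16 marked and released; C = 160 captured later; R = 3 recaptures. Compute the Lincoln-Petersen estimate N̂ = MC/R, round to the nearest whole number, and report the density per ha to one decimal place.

density ≈ 106.6 cabbage whites per ha

N̂ = 16·160/3 = 2560/3 ≈ 853.3 → 853
Density = N̂ / area = 853 / 8 ≈ 106.62 → 106.6 per ha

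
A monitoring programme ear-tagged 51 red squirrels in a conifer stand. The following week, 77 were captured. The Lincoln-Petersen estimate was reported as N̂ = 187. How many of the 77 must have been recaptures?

From N = M·C/R: R = M·C / N = 51·77 / 187 = 3927 / 187 = 21.

R = 21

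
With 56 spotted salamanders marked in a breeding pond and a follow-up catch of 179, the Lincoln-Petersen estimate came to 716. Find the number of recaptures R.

From N = M·C/R: R = M·C / N = 56·179 / 716 = 10024 / 716 = 14.

R = 14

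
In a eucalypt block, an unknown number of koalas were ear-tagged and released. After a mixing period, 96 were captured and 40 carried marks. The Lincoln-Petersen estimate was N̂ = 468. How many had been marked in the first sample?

M = 195

From N = M·C/R: M = N·R / C = 468·40 / 96 = 18720 / 96 = 195.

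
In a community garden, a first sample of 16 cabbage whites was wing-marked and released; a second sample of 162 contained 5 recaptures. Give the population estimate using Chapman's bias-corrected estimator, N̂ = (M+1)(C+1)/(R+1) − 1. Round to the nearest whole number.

N ≈ 461

N̂ = (16+1)(162+1)/(5+1) − 1 = 17·163/6 − 1
= 2771/6 − 1 ≈ 461.8 − 1 ≈ 460.8 → 461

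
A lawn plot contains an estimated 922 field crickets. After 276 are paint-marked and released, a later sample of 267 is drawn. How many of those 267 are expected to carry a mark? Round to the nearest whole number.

The marked fraction of the population is 276/922, so in a sample of 267 expect C·(M/N) marked.
E[R] = 276 × 267 / 922 = 73692 / 922 ≈ 79.9 → 80

expected recaptures ≈ 80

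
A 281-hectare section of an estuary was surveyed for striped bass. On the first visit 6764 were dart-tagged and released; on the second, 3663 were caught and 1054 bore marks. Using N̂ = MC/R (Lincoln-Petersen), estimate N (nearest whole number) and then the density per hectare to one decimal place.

density ≈ 83.7 striped bass per hectare

N̂ = 6764·3663/1054 = 24776532/1054 ≈ 23507.1 → 23507
Density = N̂ / area = 23507 / 281 ≈ 83.65 → 83.7 per hectare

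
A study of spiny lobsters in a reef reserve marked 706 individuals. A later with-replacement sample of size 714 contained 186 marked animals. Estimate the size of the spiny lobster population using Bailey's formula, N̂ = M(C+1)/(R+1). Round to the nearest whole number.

N̂ = 706·(714+1)/(186+1) = 706·715/187 = 504790/187 ≈ 2699.4 → 2699

N ≈ 2699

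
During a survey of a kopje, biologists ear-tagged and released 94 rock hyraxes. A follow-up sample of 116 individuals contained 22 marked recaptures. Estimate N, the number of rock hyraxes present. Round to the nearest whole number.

N ≈ 496

N = (94 × 116) / 22 = 10904 / 22 ≈ 495.6 → 496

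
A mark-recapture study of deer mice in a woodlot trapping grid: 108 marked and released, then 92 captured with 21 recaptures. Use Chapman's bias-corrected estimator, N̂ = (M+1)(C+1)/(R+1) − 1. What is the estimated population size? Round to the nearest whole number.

N ≈ 460

N̂ = (108+1)(92+1)/(21+1) − 1 = 109·93/22 − 1
= 10137/22 − 1 ≈ 460.8 − 1 ≈ 459.8 → 460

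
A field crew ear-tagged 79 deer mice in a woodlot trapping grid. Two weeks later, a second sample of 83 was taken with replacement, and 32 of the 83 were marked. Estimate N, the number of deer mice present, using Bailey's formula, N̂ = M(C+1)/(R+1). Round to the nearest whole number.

N ≈ 201

N̂ = 79·(83+1)/(32+1) = 79·84/33 = 6636/33 ≈ 201.1 → 201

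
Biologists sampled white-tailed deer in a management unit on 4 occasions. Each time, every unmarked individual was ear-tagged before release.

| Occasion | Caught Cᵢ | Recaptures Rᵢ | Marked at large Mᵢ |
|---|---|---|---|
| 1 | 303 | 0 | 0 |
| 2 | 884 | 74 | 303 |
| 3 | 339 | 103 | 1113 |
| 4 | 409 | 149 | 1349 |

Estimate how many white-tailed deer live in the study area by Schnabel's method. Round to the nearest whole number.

N ≈ 3671

Σ MᵢCᵢ = 0·303 + 303·884 + 1113·339 + 1349·409 = 0 + 267852 + 377307 + 551741 = 1196900
Σ Rᵢ = 0 + 74 + 103 + 149 = 326
N̂ = 1196900 / 326 ≈ 3671.47 → 3671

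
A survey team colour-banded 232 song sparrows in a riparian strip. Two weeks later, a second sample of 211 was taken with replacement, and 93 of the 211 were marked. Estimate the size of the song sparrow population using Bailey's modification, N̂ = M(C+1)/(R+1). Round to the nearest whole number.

N̂ = 232·(211+1)/(93+1) = 232·212/94 = 49184/94 ≈ 523.2 → 523

N ≈ 523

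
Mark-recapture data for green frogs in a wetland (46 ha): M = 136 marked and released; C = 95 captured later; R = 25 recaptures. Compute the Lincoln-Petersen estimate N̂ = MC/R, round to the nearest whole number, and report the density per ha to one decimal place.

density ≈ 11.2 green frogs per ha

N̂ = 136·95/25 = 12920/25 ≈ 516.8 → 517
Density = N̂ / area = 517 / 46 ≈ 11.24 → 11.2 per ha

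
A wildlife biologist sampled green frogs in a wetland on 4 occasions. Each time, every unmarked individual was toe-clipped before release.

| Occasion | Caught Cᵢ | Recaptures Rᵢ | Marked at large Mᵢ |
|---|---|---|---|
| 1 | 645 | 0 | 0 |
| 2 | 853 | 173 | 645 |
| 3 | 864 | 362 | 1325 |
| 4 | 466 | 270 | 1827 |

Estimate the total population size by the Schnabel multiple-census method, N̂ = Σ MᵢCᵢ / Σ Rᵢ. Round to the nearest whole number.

Σ MᵢCᵢ = 0·645 + 645·853 + 1325·864 + 1827·466 = 0 + 550185 + 1144800 + 851382 = 2546367
Σ Rᵢ = 0 + 173 + 362 + 270 = 805
N̂ = 2546367 / 805 ≈ 3163.2 → 3163

N ≈ 3163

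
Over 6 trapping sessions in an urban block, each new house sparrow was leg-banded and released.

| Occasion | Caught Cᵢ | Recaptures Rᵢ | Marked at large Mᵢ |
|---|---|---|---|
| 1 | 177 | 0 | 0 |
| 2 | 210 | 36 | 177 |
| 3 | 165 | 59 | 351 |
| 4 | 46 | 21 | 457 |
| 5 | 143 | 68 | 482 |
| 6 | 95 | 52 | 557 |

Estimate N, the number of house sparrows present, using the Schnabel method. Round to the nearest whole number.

Σ MᵢCᵢ = 0·177 + 177·210 + 351·165 + 457·46 + 482·143 + 557·95 = 0 + 37170 + 57915 + 21022 + 68926 + 52915 = 237948
Σ Rᵢ = 0 + 36 + 59 + 21 + 68 + 52 = 236
N̂ = 237948 / 236 ≈ 1008.3 → 1008

N ≈ 1008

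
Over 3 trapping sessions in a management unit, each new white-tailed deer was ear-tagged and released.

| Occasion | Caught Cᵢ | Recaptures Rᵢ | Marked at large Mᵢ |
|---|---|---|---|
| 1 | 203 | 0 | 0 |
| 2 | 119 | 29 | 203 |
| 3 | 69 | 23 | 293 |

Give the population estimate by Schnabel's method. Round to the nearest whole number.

Σ MᵢCᵢ = 0·203 + 203·119 + 293·69 = 0 + 24157 + 20217 = 44374
Σ Rᵢ = 0 + 29 + 23 = 52
N̂ = 44374 / 52 ≈ 853.3 → 853

N ≈ 853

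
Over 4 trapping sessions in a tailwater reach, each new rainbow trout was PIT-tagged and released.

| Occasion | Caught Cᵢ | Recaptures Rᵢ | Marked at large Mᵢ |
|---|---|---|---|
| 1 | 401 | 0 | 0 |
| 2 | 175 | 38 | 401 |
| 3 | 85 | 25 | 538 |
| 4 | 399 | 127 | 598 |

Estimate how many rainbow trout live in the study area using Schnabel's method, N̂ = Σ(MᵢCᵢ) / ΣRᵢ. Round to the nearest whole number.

Σ MᵢCᵢ = 0·401 + 401·175 + 538·85 + 598·399 = 0 + 70175 + 45730 + 238602 = 354507
Σ Rᵢ = 0 + 38 + 25 + 127 = 190
N̂ = 354507 / 190 ≈ 1865.8 → 1866

N ≈ 1866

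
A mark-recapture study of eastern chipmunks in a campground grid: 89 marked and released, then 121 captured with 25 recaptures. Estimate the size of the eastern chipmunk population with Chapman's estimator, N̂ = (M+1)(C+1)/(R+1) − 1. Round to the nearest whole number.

N̂ = (89+1)(121+1)/(25+1) − 1 = 90·122/26 − 1
= 10980/26 − 1 ≈ 422.3 − 1 ≈ 421.3 → 421

N ≈ 421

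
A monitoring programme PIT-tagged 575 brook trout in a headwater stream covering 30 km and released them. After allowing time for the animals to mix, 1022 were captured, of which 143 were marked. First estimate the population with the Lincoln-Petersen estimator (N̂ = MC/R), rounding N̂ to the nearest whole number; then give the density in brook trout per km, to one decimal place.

density ≈ 137.0 brook trout per km

N̂ = 575·1022/143 = 587650/143 ≈ 4109.4 → 4109
Density = N̂ / area = 4109 / 30 ≈ 136.97 → 137.0 per km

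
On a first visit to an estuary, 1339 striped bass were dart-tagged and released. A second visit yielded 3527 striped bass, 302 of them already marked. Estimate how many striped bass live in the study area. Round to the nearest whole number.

N = (1339 × 3527) / 302 = 4722653 / 302 ≈ 15637.9 → 15638

N ≈ 15,638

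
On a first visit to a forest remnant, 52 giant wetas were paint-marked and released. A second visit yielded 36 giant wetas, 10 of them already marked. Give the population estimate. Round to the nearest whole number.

N ≈ 187

N = (52 × 36) / 10 = 1872 / 10 ≈ 187.2 → 187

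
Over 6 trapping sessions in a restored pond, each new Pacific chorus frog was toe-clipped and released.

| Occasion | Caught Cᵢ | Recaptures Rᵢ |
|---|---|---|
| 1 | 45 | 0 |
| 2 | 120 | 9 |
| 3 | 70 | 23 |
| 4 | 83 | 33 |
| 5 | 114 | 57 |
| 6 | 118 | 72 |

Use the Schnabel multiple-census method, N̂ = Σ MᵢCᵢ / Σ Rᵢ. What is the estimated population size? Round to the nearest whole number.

Marked at large before each occasion: Mᵢ = Σⱼ<ᵢ (Cⱼ − Rⱼ) → M1=0, M2=45, M3=156, M4=203, M5=253, M6=310
Σ MᵢCᵢ = 0·45 + 45·120 + 156·70 + 203·83 + 253·114 + 310·118 = 0 + 5400 + 10920 + 16849 + 28842 + 36580 = 98591
Σ Rᵢ = 0 + 9 + 23 + 33 + 57 + 72 = 194
N̂ = 98591 / 194 ≈ 508.2 → 508

N ≈ 508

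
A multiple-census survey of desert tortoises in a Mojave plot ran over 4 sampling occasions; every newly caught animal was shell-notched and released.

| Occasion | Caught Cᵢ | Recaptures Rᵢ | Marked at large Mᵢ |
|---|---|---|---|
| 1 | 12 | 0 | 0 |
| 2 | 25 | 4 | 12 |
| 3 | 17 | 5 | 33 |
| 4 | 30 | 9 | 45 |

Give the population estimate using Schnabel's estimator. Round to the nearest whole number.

Σ MᵢCᵢ = 0·12 + 12·25 + 33·17 + 45·30 = 0 + 300 + 561 + 1350 = 2211
Σ Rᵢ = 0 + 4 + 5 + 9 = 18
N̂ = 2211 / 18 ≈ 122.8 → 123

N ≈ 123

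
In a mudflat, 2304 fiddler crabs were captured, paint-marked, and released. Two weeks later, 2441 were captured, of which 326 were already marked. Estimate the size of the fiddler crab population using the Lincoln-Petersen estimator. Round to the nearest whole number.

N ≈ 17,252

N = (2304 × 2441) / 326 = 5624064 / 326 ≈ 17251.7 → 17252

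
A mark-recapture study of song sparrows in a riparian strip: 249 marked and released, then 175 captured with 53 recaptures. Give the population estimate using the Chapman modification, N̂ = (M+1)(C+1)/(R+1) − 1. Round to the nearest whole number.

N̂ = (249+1)(175+1)/(53+1) − 1 = 250·176/54 − 1
= 44000/54 − 1 ≈ 814.8 − 1 ≈ 813.8 → 814

N ≈ 814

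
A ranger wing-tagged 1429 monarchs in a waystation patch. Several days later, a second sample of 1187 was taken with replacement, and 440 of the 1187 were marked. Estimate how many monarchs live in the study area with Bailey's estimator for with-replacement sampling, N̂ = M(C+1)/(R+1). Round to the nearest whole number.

N ≈ 3850

N̂ = 1429·(1187+1)/(440+1) = 1429·1188/441 = 1697652/441 ≈ 3849.6 → 3850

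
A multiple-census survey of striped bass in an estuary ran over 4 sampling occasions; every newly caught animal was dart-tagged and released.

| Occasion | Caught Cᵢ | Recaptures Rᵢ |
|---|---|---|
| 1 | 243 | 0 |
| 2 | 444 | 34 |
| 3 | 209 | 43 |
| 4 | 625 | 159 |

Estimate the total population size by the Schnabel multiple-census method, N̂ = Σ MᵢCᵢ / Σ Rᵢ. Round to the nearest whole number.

Marked at large before each occasion: Mᵢ = Σⱼ<ᵢ (Cⱼ − Rⱼ) → M1=0, M2=243, M3=653, M4=819
Σ MᵢCᵢ = 0·243 + 243·444 + 653·209 + 819·625 = 0 + 107892 + 136477 + 511875 = 756244
Σ Rᵢ = 0 + 34 + 43 + 159 = 236
N̂ = 756244 / 236 ≈ 3204.4 → 3204

N ≈ 3204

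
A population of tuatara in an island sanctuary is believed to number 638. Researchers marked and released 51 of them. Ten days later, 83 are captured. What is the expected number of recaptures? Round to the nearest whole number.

The marked fraction of the population is 51/638, so in a sample of 83 expect C·(M/N) marked.
E[R] = 51 × 83 / 638 = 4233 / 638 ≈ 6.6 → 7

expected recaptures ≈ 7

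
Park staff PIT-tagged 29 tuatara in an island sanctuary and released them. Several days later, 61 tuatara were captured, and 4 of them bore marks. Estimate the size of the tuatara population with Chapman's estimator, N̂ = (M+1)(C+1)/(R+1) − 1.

N̂ = (29+1)(61+1)/(4+1) − 1 = 30·62/5 − 1
= 1860/5 − 1 = 372 − 1 = 371

N = 371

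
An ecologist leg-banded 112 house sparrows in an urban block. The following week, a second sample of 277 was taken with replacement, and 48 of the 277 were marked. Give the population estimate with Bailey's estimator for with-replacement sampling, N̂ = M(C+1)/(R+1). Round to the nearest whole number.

N ≈ 635

N̂ = 112·(277+1)/(48+1) = 112·278/49 = 31136/49 ≈ 635.4 → 635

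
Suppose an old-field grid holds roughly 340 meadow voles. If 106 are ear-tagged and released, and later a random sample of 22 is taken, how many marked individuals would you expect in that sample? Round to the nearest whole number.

expected recaptures ≈ 7

The marked fraction of the population is 106/340, so in a sample of 22 expect C·(M/N) marked.
E[R] = 106 × 22 / 340 = 2332 / 340 ≈ 6.9 → 7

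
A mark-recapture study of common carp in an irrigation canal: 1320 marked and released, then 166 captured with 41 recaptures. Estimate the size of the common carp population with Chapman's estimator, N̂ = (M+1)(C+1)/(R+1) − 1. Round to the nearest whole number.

N ≈ 5252

N̂ = (1320+1)(166+1)/(41+1) − 1 = 1321·167/42 − 1
= 220607/42 − 1 ≈ 5252.5 − 1 ≈ 5251.5 → 5252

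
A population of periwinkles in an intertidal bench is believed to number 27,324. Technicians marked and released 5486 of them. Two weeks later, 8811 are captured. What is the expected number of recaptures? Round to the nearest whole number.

The marked fraction of the population is 5486/27324, so in a sample of 8811 expect C·(M/N) marked.
E[R] = 5486 × 8811 / 27324 = 48337146 / 27324 ≈ 1769.0 → 1769

expected recaptures ≈ 1769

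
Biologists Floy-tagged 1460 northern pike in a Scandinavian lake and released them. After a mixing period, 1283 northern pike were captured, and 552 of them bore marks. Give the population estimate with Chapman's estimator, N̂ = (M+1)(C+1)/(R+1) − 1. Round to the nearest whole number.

N ≈ 3391

N̂ = (1460+1)(1283+1)/(552+1) − 1 = 1461·1284/553 − 1
= 1875924/553 − 1 ≈ 3392.3 − 1 ≈ 3391.3 → 3391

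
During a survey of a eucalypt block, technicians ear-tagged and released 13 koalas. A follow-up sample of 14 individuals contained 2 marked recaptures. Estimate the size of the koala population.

The marked fraction in the recapture sample should equal the marked fraction in the population: 2/14 = 13/N.
N = (13 × 14) / 2 = 182 / 2 = 91

N = 91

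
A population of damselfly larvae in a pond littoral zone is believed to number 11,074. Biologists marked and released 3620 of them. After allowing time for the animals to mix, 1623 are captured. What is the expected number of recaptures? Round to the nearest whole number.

The marked fraction of the population is 3620/11074, so in a sample of 1623 expect C·(M/N) marked.
E[R] = 3620 × 1623 / 11074 = 5875260 / 11074 ≈ 530.5 → 531

expected recaptures ≈ 531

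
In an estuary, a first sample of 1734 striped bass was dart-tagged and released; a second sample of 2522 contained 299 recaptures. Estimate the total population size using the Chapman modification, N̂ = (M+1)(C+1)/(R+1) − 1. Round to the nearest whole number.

N ≈ 14,590

N̂ = (1734+1)(2522+1)/(299+1) − 1 = 1735·2523/300 − 1
= 4377405/300 − 1 ≈ 14591.4 − 1 ≈ 14590.4 → 14590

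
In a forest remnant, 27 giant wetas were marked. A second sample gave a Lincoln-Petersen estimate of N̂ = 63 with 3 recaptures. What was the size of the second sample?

From N = M·C/R: C = N·R / M = 63·3 / 27 = 189 / 27 = 7.

C = 7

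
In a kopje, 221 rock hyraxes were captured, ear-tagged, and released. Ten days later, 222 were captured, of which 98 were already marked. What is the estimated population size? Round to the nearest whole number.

Lincoln-Petersen assumes M/N = R/C, so N = M·C / R.
N = (221 × 222) / 98 = 49062 / 98 ≈ 500.6 → 501

N ≈ 501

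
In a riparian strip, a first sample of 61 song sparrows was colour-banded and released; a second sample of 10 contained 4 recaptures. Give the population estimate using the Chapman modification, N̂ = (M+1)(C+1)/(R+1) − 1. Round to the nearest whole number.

N̂ = (61+1)(10+1)/(4+1) − 1 = 62·11/5 − 1
= 682/5 − 1 ≈ 136.4 − 1 ≈ 135.4 → 135

N ≈ 135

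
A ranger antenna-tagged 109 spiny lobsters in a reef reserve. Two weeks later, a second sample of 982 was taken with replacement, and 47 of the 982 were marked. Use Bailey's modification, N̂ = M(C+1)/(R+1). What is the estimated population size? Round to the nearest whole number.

N̂ = 109·(982+1)/(47+1) = 109·983/48 = 107147/48 ≈ 2232.2 → 2232

N ≈ 2232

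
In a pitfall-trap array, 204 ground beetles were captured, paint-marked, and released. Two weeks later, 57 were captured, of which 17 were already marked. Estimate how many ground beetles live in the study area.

N = (204 × 57) / 17 = 11628 / 17 = 684

N = 684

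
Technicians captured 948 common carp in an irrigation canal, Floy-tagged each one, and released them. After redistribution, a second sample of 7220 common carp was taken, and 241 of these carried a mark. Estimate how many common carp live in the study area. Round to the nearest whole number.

N ≈ 28,401

Lincoln-Petersen assumes M/N = R/C, so N = M·C / R.
N = (948 × 7220) / 241 = 6844560 / 241 ≈ 28400.7 → 28401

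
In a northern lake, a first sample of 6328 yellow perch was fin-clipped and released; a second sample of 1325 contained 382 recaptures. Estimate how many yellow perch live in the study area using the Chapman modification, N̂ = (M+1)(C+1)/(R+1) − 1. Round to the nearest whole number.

N̂ = (6328+1)(1325+1)/(382+1) − 1 = 6329·1326/383 − 1
= 8392254/383 − 1 ≈ 21911.9 − 1 ≈ 21910.9 → 21911

N ≈ 21,911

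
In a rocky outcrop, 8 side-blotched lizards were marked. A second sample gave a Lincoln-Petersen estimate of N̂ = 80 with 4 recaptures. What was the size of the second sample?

From N = M·C/R: C = N·R / M = 80·4 / 8 = 320 / 8 = 40.

C = 40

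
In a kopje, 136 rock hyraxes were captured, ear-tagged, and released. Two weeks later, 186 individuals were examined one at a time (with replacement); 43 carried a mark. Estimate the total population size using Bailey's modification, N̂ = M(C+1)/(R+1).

N = 578

N̂ = 136·(186+1)/(43+1) = 136·187/44 = 25432/44 = 578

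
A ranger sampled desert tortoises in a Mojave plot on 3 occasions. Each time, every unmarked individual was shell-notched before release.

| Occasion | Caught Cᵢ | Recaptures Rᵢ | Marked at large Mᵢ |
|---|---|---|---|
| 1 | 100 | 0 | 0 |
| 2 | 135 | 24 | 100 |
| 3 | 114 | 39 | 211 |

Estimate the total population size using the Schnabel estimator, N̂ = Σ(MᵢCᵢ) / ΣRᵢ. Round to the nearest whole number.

Σ MᵢCᵢ = 0·100 + 100·135 + 211·114 = 0 + 13500 + 24054 = 37554
Σ Rᵢ = 0 + 24 + 39 = 63
N̂ = 37554 / 63 ≈ 596.1 → 596

N ≈ 596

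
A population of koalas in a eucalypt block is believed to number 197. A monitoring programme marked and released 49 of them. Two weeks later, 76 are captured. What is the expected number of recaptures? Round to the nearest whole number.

The marked fraction of the population is 49/197, so in a sample of 76 expect C·(M/N) marked.
E[R] = 49 × 76 / 197 = 3724 / 197 ≈ 18.9 → 19

expected recaptures ≈ 19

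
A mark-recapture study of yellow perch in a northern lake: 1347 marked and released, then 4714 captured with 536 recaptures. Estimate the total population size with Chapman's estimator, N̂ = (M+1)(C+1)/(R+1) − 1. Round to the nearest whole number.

N̂ = (1347+1)(4714+1)/(536+1) − 1 = 1348·4715/537 − 1
= 6355820/537 − 1 ≈ 11835.8 − 1 ≈ 11834.8 → 11835

N ≈ 11,835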